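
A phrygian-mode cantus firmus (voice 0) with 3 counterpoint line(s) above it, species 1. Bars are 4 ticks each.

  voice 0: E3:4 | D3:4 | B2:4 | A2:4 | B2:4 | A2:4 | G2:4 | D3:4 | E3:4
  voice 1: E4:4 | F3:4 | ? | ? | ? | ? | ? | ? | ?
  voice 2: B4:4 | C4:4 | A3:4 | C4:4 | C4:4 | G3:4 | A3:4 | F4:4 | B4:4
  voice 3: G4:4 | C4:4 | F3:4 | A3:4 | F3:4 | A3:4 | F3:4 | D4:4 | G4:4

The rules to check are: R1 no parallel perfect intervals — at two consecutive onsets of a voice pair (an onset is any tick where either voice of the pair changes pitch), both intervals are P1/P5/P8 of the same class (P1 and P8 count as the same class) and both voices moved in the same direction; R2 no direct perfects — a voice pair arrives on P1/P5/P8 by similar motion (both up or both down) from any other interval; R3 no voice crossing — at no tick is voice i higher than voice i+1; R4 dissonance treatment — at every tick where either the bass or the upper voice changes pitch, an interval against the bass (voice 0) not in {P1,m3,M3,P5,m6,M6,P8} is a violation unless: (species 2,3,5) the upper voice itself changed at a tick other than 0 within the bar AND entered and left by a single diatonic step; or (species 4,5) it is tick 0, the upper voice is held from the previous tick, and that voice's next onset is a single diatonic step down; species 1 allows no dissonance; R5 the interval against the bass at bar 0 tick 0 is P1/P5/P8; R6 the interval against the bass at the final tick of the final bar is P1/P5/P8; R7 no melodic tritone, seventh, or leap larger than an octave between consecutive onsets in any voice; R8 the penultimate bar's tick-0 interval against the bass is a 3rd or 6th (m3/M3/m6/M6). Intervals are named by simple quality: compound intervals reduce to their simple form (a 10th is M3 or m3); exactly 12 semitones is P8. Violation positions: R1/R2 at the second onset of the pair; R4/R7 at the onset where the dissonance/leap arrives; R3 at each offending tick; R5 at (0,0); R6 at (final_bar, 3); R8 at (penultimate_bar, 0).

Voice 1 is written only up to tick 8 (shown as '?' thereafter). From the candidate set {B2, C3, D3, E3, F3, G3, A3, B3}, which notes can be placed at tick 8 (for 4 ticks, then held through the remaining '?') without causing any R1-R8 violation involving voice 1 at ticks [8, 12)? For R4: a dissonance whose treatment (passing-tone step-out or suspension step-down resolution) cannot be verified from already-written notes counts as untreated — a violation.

{G3}

B2: violates R2,R7
C3: violates R4
D3: violates R1
E3: violates R4
F3: violates R4
G3: legal
A3: violates R4
B3: violates R3,R7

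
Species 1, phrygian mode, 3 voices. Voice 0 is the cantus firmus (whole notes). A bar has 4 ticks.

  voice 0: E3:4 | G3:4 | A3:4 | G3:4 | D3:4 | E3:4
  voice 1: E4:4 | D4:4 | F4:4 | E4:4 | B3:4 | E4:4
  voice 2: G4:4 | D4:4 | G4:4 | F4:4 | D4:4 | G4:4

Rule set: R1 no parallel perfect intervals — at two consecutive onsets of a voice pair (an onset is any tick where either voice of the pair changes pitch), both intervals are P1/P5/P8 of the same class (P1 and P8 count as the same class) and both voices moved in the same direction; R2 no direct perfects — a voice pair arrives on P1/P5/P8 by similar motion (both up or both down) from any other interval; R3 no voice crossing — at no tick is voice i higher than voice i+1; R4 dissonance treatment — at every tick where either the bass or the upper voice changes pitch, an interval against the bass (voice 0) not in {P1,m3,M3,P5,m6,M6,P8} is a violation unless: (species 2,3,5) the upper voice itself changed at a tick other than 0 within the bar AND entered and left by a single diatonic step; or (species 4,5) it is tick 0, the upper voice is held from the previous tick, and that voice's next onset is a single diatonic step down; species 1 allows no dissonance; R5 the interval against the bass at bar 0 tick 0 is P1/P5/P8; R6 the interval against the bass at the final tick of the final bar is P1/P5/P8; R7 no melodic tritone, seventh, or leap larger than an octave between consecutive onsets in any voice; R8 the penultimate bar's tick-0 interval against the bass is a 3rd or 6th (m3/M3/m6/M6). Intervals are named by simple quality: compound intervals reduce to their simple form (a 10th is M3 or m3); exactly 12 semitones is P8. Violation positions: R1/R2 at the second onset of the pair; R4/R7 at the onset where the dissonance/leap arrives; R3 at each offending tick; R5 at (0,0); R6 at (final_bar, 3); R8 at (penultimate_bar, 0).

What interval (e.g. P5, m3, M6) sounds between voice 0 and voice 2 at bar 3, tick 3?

voice 0=G3 voice 2=F4 -> m7

m7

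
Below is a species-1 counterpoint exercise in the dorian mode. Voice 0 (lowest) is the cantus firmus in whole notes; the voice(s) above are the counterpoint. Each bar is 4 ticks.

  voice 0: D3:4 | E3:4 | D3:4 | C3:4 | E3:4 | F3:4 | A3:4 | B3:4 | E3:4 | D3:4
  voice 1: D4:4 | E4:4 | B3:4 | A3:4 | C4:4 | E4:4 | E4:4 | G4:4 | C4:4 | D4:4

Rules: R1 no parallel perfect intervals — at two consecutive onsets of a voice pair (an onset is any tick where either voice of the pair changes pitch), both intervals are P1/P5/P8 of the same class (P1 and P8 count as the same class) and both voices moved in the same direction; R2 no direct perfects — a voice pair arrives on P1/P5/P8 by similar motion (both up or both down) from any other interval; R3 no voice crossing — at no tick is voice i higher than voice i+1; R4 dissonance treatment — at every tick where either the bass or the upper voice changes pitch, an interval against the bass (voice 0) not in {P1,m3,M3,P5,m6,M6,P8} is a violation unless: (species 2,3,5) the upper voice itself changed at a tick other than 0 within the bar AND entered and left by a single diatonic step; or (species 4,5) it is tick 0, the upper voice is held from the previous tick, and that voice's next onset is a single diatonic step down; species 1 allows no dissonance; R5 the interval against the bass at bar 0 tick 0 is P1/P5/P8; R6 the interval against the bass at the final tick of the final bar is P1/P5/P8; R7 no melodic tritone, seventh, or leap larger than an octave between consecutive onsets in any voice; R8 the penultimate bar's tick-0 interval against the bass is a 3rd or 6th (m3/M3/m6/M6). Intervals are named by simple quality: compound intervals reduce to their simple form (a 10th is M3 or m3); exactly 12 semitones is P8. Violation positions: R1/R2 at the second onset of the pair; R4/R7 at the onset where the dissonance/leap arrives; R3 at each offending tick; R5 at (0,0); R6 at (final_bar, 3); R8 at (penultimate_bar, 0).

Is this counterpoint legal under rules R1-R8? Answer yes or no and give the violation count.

No (2 violations)

bar 0: v0=D3 v1=D4 (P8)
bar 1: v0=E3 v1=E4 (P8)
bar 2: v0=D3 v1=B3 (M6)
bar 3: v0=C3 v1=A3 (M6)
bar 4: v0=E3 v1=C4 (m6)
bar 5: v0=F3 v1=E4 (M7)
bar 6: v0=A3 v1=E4 (P5)
bar 7: v0=B3 v1=G4 (m6)
bar 8: v0=E3 v1=C4 (m6)
bar 9: v0=D3 v1=D4 (P8)
  R1 @ bar1.0: D3/D4 P8 -> E3/E4 P8 similar
  R4 @ bar5.0: F3/E4 M7 untreated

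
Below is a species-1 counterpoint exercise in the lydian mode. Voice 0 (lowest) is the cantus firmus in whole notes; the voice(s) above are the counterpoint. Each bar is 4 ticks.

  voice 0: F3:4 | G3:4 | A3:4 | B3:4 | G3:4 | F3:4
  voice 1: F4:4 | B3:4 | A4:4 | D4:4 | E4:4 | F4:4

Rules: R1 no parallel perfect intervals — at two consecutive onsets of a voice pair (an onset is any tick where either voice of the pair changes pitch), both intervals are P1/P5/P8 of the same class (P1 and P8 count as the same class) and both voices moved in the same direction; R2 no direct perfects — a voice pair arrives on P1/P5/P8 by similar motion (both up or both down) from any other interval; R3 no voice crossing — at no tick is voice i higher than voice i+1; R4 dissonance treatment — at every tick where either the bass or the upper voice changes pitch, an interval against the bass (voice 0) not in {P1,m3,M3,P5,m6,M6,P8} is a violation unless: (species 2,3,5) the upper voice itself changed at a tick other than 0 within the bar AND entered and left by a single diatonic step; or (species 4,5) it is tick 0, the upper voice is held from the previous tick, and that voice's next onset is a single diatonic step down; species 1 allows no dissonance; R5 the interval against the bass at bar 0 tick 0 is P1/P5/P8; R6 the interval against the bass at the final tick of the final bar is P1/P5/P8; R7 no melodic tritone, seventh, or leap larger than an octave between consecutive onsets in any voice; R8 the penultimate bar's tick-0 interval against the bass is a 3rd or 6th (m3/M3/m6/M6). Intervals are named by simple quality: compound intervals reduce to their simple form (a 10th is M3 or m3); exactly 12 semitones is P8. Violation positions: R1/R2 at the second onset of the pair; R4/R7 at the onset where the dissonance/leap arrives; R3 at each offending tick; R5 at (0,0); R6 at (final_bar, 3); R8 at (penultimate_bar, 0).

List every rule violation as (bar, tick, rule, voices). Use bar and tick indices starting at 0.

(1, 0, R7, (1,))
(2, 0, R2, (0, 1))
(2, 0, R7, (1,))

bar 0: v0=F3 v1=F4 downbeat P8
bar 1: v0=G3 v1=B3 downbeat M3
bar 2: v0=A3 v1=A4 downbeat P8
bar 3: v0=B3 v1=D4 downbeat m3
bar 4: v0=G3 v1=E4 downbeat M6
bar 5: v0=F3 v1=F4 downbeat P8
  -> R7 @ bar 1 tick 0 v(1,): F4->B3 leap 6st
  -> R2 @ bar 2 tick 0 v(0, 1): G3/B3 M3 -> A3/A4 P8 similar
  -> R7 @ bar 2 tick 0 v(1,): B3->A4 leap 10st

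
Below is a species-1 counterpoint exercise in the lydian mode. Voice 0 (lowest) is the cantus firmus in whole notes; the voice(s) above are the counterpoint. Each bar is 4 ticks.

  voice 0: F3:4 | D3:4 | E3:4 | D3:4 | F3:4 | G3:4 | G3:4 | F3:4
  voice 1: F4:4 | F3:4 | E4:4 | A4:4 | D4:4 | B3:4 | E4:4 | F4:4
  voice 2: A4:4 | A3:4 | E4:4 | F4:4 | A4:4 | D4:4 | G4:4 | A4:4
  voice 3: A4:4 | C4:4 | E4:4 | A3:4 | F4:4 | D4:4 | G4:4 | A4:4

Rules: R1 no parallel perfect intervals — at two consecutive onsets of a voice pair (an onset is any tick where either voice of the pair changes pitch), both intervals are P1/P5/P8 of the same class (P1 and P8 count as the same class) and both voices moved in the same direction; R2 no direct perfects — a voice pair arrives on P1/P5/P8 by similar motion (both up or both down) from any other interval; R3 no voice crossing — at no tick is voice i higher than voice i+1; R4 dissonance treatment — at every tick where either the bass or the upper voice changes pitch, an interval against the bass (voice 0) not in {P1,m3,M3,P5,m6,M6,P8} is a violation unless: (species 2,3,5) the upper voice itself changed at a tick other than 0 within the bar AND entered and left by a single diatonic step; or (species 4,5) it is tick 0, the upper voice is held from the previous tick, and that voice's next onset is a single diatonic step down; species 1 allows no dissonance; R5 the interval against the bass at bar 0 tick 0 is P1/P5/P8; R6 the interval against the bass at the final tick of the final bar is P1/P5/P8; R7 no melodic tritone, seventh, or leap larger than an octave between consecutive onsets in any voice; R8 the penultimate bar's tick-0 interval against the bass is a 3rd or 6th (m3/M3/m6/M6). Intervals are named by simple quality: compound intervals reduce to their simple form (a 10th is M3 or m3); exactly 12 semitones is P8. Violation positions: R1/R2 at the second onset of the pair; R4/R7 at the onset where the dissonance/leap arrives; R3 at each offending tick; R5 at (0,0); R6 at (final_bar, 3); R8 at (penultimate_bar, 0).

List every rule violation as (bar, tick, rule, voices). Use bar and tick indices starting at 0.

(0, 0, R5, (0, 2))
(0, 0, R5, (0, 3))
(1, 0, R2, (0, 2))
(1, 0, R2, (1, 3))
(1, 0, R4, (0, 3))
(2, 0, R2, (0, 1))
(2, 0, R2, (0, 2))
(2, 0, R2, (0, 3))
(2, 0, R2, (1, 2))
(2, 0, R2, (1, 3))
(2, 0, R2, (2, 3))
(2, 0, R7, (1,))
(3, 0, R2, (0, 3))
(3, 0, R3, (1, 2))
(3, 0, R3, (2, 3))
(3, 1, R3, (1, 2))
(3, 1, R3, (2, 3))
(3, 2, R3, (1, 2))
(3, 2, R3, (2, 3))
(3, 3, R3, (1, 2))
(3, 3, R3, (2, 3))
(4, 0, R2, (0, 3))
(4, 0, R3, (2, 3))
(4, 1, R3, (2, 3))
(4, 2, R3, (2, 3))
(4, 3, R3, (2, 3))
(5, 0, R2, (2, 3))
(6, 0, R1, (2, 3))
(6, 0, R8, (0, 2))
(6, 0, R8, (0, 3))
(7, 0, R1, (2, 3))
(7, 3, R6, (0, 2))
(7, 3, R6, (0, 3))

bar 0: v0=F3 v1=F4 v2=A4 v3=A4 downbeat M3
bar 1: v0=D3 v1=F3 v2=A3 v3=C4 downbeat m7
bar 2: v0=E3 v1=E4 v2=E4 v3=E4 downbeat P8
bar 3: v0=D3 v1=A4 v2=F4 v3=A3 downbeat P5
bar 4: v0=F3 v1=D4 v2=A4 v3=F4 downbeat P8
bar 5: v0=G3 v1=B3 v2=D4 v3=D4 downbeat P5
bar 6: v0=G3 v1=E4 v2=G4 v3=G4 downbeat P8
bar 7: v0=F3 v1=F4 v2=A4 v3=A4 downbeat M3
  -> R5 @ bar 0 tick 0 v(0, 2): opens on M3
  -> R5 @ bar 0 tick 0 v(0, 3): opens on M3
  -> R2 @ bar 1 tick 0 v(0, 2): F3/A4 M3 -> D3/A3 P5 similar
  -> R2 @ bar 1 tick 0 v(1, 3): F4/A4 M3 -> F3/C4 P5 similar
  -> R4 @ bar 1 tick 0 v(0, 3): D3/C4 m7 untreated
  -> R2 @ bar 2 tick 0 v(0, 1): D3/F3 m3 -> E3/E4 P8 similar
  -> R2 @ bar 2 tick 0 v(0, 2): D3/A3 P5 -> E3/E4 P8 similar
  -> R2 @ bar 2 tick 0 v(0, 3): D3/C4 m7 -> E3/E4 P8 similar
  -> R2 @ bar 2 tick 0 v(1, 2): F3/A3 M3 -> E4/E4 P1 similar
  -> R2 @ bar 2 tick 0 v(1, 3): F3/C4 P5 -> E4/E4 P1 similar
  -> R2 @ bar 2 tick 0 v(2, 3): A3/C4 m3 -> E4/E4 P1 similar
  -> R7 @ bar 2 tick 0 v(1,): F3->E4 leap 11st
  -> R2 @ bar 3 tick 0 v(0, 3): E3/E4 P8 -> D3/A3 P5 similar
  -> R3 @ bar 3 tick 0 v(1, 2): A4 above F4
  -> R3 @ bar 3 tick 0 v(2, 3): F4 above A3
  -> R3 @ bar 3 tick 1 v(1, 2): A4 above F4
  -> R3 @ bar 3 tick 1 v(2, 3): F4 above A3
  -> R3 @ bar 3 tick 2 v(1, 2): A4 above F4
  -> R3 @ bar 3 tick 2 v(2, 3): F4 above A3
  -> R3 @ bar 3 tick 3 v(1, 2): A4 above F4
  -> R3 @ bar 3 tick 3 v(2, 3): F4 above A3
  -> R2 @ bar 4 tick 0 v(0, 3): D3/A3 P5 -> F3/F4 P8 similar
  -> R3 @ bar 4 tick 0 v(2, 3): A4 above F4
  -> R3 @ bar 4 tick 1 v(2, 3): A4 above F4
  -> R3 @ bar 4 tick 2 v(2, 3): A4 above F4
  -> R3 @ bar 4 tick 3 v(2, 3): A4 above F4
  -> R2 @ bar 5 tick 0 v(2, 3): A4/F4 M3 -> D4/D4 P1 similar
  -> R1 @ bar 6 tick 0 v(2, 3): D4/D4 P1 -> G4/G4 P1 similar
  -> R8 @ bar 6 tick 0 v(0, 2): penult P8 not 3rd/6th
  -> R8 @ bar 6 tick 0 v(0, 3): penult P8 not 3rd/6th
  -> R1 @ bar 7 tick 0 v(2, 3): G4/G4 P1 -> A4/A4 P1 similar
  -> R6 @ bar 7 tick 3 v(0, 2): closes on M3
  -> R6 @ bar 7 tick 3 v(0, 3): closes on M3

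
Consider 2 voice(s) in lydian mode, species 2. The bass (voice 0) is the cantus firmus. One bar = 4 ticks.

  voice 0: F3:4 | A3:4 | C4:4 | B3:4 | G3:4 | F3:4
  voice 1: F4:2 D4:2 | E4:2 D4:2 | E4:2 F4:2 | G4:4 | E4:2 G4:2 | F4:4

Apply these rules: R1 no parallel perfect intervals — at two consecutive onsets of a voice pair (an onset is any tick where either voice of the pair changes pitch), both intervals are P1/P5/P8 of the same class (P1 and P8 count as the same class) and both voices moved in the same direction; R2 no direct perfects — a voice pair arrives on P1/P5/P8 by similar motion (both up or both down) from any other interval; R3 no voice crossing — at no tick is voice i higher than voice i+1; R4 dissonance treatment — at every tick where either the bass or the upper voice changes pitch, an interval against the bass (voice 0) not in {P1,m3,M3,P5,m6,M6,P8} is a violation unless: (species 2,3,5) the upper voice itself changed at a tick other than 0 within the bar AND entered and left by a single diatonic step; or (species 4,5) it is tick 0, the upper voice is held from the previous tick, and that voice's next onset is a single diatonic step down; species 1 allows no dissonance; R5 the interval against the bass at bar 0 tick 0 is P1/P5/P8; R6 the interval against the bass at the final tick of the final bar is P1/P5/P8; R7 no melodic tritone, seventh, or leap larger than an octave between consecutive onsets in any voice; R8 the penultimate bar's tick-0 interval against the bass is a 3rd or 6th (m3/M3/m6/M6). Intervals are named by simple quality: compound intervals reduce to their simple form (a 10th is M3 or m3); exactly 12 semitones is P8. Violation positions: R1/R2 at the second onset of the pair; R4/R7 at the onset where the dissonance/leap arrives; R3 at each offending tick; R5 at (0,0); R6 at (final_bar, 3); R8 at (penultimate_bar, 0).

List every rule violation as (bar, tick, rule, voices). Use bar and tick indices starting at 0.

(1, 0, R2, (0, 1))
(5, 0, R1, (0, 1))

bar 0: v0=F3 v1=F4 downbeat P8
bar 1: v0=A3 v1=E4 downbeat P5
bar 2: v0=C4 v1=E4 downbeat M3
bar 3: v0=B3 v1=G4 downbeat m6
bar 4: v0=G3 v1=E4 downbeat M6
bar 5: v0=F3 v1=F4 downbeat P8
  -> R2 @ bar 1 tick 0 v(0, 1): F3/D4 M6 -> A3/E4 P5 similar
  -> R1 @ bar 5 tick 0 v(0, 1): G3/G4 P8 -> F3/F4 P8 similar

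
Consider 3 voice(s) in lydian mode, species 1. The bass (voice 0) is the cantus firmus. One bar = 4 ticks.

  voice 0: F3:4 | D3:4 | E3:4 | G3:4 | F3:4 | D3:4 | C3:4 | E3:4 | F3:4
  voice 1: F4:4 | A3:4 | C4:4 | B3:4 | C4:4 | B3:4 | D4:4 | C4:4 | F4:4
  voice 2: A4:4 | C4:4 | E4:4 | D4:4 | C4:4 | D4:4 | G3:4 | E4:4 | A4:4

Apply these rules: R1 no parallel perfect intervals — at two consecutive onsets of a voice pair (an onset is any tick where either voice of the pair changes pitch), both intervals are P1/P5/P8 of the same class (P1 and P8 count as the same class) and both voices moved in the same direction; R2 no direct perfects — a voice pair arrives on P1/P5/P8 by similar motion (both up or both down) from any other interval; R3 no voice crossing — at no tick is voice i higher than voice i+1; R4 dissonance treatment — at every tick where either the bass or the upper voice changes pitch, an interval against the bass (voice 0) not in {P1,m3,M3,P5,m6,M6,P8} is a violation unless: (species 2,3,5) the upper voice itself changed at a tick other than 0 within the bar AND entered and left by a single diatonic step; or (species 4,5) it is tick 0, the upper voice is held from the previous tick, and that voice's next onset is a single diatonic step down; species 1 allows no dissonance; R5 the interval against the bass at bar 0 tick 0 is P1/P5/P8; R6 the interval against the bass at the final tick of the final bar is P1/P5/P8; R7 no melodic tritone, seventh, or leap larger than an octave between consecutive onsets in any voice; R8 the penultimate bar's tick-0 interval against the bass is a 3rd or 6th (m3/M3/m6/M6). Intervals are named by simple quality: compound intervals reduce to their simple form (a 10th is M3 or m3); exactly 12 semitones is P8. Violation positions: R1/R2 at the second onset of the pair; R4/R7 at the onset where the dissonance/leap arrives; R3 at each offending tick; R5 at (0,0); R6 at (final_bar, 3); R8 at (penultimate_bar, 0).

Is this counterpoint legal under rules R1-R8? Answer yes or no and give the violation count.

bar 0: v0=F3 v1=F4 v2=A4 (M3)
bar 1: v0=D3 v1=A3 v2=C4 (m7)
bar 2: v0=E3 v1=C4 v2=E4 (P8)
bar 3: v0=G3 v1=B3 v2=D4 (P5)
bar 4: v0=F3 v1=C4 v2=C4 (P5)
bar 5: v0=D3 v1=B3 v2=D4 (P8)
bar 6: v0=C3 v1=D4 v2=G3 (P5)
bar 7: v0=E3 v1=C4 v2=E4 (P8)
bar 8: v0=F3 v1=F4 v2=A4 (M3)
  R5 @ bar0.0: opens on M3
  R2 @ bar1.0: F3/F4 P8 -> D3/A3 P5 similar
  R4 @ bar1.0: D3/C4 m7 untreated
  R2 @ bar2.0: D3/C4 m7 -> E3/E4 P8 similar
  R1 @ bar4.0: G3/D4 P5 -> F3/C4 P5 similar
  R2 @ bar6.0: D3/D4 P8 -> C3/G3 P5 similar
  R3 @ bar6.0: D4 above G3
  R4 @ bar6.0: C3/D4 M2 untreated
  R3 @ bar6.1: D4 above G3
  R3 @ bar6.2: D4 above G3
  R3 @ bar6.3: D4 above G3
  R2 @ bar7.0: C3/G3 P5 -> E3/E4 P8 similar
  R8 @ bar7.0: penult P8 not 3rd/6th
  R2 @ bar8.0: E3/C4 m6 -> F3/F4 P8 similar
  R6 @ bar8.3: closes on M3

No (15 violations)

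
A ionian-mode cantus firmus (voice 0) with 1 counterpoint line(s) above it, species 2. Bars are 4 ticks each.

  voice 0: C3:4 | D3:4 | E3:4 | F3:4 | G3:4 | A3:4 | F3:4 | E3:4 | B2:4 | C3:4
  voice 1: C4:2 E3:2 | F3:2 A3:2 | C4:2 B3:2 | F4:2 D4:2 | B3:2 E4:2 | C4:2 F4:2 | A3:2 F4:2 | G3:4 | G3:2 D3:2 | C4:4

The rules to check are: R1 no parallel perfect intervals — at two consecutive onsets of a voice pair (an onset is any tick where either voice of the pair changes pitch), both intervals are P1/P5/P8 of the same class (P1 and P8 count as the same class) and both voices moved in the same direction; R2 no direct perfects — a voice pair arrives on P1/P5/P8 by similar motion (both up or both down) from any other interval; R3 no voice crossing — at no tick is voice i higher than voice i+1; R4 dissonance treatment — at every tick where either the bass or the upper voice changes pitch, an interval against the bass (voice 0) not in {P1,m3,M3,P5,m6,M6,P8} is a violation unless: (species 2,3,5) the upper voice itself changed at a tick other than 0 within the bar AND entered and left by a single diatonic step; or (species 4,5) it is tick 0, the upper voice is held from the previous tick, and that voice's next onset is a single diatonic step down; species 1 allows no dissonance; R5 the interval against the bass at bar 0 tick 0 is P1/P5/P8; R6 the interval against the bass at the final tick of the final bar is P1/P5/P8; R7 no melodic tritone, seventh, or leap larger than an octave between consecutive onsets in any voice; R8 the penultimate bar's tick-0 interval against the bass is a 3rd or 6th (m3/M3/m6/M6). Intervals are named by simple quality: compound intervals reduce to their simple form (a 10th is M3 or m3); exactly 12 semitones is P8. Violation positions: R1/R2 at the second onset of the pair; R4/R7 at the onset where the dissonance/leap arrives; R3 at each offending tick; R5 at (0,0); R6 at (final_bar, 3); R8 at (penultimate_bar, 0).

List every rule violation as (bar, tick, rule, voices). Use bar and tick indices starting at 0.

(3, 0, R2, (0, 1))
(3, 0, R7, (1,))
(7, 0, R7, (1,))
(9, 0, R2, (0, 1))
(9, 0, R7, (1,))

bar 0: v0=C3 v1=C4 downbeat P8
bar 1: v0=D3 v1=F3 downbeat m3
bar 2: v0=E3 v1=C4 downbeat m6
bar 3: v0=F3 v1=F4 downbeat P8
bar 4: v0=G3 v1=B3 downbeat M3
bar 5: v0=A3 v1=C4 downbeat m3
bar 6: v0=F3 v1=A3 downbeat M3
bar 7: v0=E3 v1=G3 downbeat m3
bar 8: v0=B2 v1=G3 downbeat m6
bar 9: v0=C3 v1=C4 downbeat P8
  -> R2 @ bar 3 tick 0 v(0, 1): E3/B3 P5 -> F3/F4 P8 similar
  -> R7 @ bar 3 tick 0 v(1,): B3->F4 leap 6st
  -> R7 @ bar 7 tick 0 v(1,): F4->G3 leap 10st
  -> R2 @ bar 9 tick 0 v(0, 1): B2/D3 m3 -> C3/C4 P8 similar
  -> R7 @ bar 9 tick 0 v(1,): D3->C4 leap 10st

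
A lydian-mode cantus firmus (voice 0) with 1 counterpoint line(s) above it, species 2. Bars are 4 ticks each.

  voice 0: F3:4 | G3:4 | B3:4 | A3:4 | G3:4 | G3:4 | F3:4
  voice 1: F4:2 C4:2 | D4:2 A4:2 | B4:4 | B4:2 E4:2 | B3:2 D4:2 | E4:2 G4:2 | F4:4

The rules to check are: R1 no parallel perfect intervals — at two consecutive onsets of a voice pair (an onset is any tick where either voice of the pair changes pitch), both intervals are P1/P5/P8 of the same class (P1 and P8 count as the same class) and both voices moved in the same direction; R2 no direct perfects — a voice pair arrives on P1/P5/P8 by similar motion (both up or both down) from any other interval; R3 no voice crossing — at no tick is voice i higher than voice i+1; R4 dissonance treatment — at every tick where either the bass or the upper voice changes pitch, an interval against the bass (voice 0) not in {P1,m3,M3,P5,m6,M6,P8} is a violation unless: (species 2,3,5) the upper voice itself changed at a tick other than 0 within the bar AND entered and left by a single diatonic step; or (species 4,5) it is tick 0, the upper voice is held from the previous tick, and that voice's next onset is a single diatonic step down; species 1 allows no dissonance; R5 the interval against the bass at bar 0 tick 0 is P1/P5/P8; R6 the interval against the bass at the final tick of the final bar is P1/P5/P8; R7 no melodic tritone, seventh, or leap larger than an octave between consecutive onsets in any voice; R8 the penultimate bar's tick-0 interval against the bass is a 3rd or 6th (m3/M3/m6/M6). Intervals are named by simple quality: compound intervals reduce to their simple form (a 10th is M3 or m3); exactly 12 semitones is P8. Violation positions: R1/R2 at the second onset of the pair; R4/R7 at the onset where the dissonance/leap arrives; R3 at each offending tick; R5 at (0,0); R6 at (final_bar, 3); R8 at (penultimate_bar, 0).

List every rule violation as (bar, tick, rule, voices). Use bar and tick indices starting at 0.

(1, 0, R1, (0, 1))
(1, 2, R4, (0, 1))
(2, 0, R2, (0, 1))
(3, 0, R4, (0, 1))
(6, 0, R1, (0, 1))

bar 0: v0=F3 v1=F4 downbeat P8
bar 1: v0=G3 v1=D4 downbeat P5
bar 2: v0=B3 v1=B4 downbeat P8
bar 3: v0=A3 v1=B4 downbeat M2
bar 4: v0=G3 v1=B3 downbeat M3
bar 5: v0=G3 v1=E4 downbeat M6
bar 6: v0=F3 v1=F4 downbeat P8
  -> R1 @ bar 1 tick 0 v(0, 1): F3/C4 P5 -> G3/D4 P5 similar
  -> R4 @ bar 1 tick 2 v(0, 1): G3/A4 M2 untreated
  -> R2 @ bar 2 tick 0 v(0, 1): G3/A4 M2 -> B3/B4 P8 similar
  -> R4 @ bar 3 tick 0 v(0, 1): A3/B4 M2 untreated
  -> R1 @ bar 6 tick 0 v(0, 1): G3/G4 P8 -> F3/F4 P8 similar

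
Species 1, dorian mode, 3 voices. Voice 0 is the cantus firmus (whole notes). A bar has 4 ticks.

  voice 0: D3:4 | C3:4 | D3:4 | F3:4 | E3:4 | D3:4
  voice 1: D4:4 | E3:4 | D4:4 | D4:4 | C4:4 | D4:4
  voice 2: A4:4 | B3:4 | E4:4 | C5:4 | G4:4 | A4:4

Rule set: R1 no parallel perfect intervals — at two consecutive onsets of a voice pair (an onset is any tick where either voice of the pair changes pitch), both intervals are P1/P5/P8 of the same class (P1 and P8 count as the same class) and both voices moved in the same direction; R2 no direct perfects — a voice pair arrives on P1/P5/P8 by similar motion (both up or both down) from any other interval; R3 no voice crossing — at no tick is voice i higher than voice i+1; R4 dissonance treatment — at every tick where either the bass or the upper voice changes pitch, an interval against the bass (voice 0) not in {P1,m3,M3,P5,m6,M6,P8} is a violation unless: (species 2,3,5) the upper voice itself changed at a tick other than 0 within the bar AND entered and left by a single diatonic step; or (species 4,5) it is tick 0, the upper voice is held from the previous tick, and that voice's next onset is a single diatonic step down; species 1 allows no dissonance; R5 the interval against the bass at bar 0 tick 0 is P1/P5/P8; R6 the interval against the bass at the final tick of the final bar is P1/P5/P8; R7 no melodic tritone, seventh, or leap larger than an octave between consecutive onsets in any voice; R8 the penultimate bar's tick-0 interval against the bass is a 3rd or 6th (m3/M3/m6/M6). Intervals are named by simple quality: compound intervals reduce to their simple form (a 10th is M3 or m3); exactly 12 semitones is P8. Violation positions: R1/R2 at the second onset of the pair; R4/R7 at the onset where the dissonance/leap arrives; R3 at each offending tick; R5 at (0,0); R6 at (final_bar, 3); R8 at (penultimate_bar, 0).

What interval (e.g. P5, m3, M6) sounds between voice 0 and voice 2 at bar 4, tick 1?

m3

voice 0=E3 voice 2=G4 -> m3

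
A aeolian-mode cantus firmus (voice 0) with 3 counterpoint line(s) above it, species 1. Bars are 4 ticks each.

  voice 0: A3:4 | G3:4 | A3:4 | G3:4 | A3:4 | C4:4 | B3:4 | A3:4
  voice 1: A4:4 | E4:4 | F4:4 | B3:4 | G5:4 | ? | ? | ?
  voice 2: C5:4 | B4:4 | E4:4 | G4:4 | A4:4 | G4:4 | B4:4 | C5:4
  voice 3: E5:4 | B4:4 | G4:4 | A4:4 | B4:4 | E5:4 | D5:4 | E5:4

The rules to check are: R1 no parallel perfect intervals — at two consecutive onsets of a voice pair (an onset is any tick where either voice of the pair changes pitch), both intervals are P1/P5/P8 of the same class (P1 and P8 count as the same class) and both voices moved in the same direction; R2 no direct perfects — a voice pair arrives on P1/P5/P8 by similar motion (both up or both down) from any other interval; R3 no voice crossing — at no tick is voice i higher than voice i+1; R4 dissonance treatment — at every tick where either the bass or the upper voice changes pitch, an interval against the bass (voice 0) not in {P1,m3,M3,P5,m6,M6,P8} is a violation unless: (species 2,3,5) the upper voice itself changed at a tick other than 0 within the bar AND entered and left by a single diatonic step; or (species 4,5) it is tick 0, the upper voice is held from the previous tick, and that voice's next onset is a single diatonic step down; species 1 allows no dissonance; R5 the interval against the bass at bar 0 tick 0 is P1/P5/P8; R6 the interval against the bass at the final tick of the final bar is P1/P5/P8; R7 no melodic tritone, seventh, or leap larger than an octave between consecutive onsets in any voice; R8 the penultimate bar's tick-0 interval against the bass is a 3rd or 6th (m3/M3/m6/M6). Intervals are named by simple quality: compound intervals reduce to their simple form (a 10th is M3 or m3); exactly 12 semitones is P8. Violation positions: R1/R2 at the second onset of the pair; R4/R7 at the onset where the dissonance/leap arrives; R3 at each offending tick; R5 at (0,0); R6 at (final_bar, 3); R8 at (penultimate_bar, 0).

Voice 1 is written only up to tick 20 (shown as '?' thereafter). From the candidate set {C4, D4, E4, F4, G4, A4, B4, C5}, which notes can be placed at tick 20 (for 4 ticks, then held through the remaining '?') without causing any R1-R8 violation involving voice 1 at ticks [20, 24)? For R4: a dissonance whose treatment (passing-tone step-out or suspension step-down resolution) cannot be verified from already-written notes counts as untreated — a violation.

{}

C4: violates R2,R7
D4: violates R4,R7
E4: violates R7
F4: violates R4,R7
G4: violates R2
A4: violates R3,R7
B4: violates R3,R4
C5: violates R3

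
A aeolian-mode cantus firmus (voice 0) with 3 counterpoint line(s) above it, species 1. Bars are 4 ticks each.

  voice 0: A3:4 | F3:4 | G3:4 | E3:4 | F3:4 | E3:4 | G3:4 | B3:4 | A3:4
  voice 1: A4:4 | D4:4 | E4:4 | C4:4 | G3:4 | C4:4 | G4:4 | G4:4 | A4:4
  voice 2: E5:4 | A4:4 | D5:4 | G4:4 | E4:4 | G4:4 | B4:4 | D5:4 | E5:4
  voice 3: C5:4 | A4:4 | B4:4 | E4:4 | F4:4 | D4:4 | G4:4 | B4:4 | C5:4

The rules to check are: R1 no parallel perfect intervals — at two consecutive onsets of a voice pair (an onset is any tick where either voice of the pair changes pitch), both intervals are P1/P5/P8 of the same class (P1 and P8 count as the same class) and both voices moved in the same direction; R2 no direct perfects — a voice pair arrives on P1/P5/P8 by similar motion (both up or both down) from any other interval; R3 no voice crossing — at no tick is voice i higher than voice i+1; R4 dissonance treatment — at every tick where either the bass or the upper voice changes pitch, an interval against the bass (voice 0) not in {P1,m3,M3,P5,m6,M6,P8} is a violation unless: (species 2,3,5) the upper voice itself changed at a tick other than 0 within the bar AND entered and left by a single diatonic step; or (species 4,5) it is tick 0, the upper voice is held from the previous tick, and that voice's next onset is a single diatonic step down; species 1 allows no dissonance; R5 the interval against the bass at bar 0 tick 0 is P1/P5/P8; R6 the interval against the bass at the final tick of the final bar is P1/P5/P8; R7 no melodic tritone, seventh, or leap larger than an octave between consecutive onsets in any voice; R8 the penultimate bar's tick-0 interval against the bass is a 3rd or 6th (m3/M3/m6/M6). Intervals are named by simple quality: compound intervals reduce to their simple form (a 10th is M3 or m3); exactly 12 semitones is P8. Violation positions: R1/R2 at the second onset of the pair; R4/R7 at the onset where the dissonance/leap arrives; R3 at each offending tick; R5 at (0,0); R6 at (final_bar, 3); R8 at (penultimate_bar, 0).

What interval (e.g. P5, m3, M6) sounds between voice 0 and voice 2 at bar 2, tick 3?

voice 0=G3 voice 2=D5 -> P5

P5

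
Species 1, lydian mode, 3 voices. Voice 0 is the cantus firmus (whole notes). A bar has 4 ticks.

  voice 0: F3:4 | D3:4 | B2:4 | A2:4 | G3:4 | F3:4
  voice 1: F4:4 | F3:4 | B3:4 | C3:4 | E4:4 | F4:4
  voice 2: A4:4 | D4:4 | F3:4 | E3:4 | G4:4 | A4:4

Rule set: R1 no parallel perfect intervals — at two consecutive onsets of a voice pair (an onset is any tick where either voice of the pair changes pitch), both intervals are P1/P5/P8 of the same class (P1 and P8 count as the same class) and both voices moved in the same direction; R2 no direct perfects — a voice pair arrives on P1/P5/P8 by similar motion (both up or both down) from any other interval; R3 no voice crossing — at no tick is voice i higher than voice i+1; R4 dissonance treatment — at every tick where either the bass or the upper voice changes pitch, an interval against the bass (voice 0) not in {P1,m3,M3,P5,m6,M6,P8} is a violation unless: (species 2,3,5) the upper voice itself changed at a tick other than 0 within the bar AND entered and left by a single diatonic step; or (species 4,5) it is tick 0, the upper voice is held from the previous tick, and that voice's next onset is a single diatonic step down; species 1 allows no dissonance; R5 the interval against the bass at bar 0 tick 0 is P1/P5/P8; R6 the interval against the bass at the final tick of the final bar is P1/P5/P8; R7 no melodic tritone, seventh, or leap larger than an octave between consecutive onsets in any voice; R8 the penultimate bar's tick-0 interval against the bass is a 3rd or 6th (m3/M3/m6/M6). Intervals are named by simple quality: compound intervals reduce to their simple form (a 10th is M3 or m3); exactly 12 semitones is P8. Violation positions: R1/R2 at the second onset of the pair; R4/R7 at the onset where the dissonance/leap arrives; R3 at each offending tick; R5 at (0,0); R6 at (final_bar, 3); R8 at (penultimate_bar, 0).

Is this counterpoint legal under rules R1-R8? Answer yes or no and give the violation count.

No (16 violations)

bar 0: v0=F3 v1=F4 v2=A4 (M3)
bar 1: v0=D3 v1=F3 v2=D4 (P8)
bar 2: v0=B2 v1=B3 v2=F3 (TT)
bar 3: v0=A2 v1=C3 v2=E3 (P5)
bar 4: v0=G3 v1=E4 v2=G4 (P8)
bar 5: v0=F3 v1=F4 v2=A4 (M3)
  R5 @ bar0.0: opens on M3
  R2 @ bar1.0: F3/A4 M3 -> D3/D4 P8 similar
  R3 @ bar2.0: B3 above F3
  R4 @ bar2.0: B2/F3 TT untreated
  R7 @ bar2.0: F3->B3 leap 6st
  R3 @ bar2.1: B3 above F3
  R3 @ bar2.2: B3 above F3
  R3 @ bar2.3: B3 above F3
  R2 @ bar3.0: B2/F3 TT -> A2/E3 P5 similar
  R7 @ bar3.0: B3->C3 leap 11st
  R2 @ bar4.0: A2/E3 P5 -> G3/G4 P8 similar
  R7 @ bar4.0: A2->G3 leap 10st
  R7 @ bar4.0: C3->E4 leap 16st
  R7 @ bar4.0: E3->G4 leap 15st
  R8 @ bar4.0: penult P8 not 3rd/6th
  R6 @ bar5.3: closes on M3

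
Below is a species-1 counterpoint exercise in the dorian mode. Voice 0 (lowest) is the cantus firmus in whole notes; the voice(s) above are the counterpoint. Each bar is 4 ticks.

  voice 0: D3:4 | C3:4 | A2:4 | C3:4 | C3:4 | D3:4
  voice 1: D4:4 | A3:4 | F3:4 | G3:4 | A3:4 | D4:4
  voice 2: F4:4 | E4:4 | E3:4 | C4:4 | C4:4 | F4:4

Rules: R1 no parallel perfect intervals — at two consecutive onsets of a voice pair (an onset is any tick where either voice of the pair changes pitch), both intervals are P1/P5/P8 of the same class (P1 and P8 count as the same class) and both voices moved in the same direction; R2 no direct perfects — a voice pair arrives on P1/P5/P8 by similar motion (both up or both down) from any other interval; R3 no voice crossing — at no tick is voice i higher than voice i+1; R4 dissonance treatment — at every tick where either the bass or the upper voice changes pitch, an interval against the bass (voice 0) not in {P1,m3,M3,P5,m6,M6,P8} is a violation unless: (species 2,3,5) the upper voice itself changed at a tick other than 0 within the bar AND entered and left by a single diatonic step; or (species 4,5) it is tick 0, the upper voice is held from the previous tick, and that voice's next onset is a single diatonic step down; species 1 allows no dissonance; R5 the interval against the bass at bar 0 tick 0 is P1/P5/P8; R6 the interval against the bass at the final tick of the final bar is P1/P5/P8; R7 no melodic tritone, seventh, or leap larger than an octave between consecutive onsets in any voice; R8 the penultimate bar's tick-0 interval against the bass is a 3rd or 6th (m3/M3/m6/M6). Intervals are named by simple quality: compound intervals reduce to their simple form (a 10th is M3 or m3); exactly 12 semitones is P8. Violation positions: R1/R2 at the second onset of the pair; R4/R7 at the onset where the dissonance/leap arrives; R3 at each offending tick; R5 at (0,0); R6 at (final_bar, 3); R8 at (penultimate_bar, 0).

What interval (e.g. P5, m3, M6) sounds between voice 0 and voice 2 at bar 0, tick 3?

m3

voice 0=D3 voice 2=F4 -> m3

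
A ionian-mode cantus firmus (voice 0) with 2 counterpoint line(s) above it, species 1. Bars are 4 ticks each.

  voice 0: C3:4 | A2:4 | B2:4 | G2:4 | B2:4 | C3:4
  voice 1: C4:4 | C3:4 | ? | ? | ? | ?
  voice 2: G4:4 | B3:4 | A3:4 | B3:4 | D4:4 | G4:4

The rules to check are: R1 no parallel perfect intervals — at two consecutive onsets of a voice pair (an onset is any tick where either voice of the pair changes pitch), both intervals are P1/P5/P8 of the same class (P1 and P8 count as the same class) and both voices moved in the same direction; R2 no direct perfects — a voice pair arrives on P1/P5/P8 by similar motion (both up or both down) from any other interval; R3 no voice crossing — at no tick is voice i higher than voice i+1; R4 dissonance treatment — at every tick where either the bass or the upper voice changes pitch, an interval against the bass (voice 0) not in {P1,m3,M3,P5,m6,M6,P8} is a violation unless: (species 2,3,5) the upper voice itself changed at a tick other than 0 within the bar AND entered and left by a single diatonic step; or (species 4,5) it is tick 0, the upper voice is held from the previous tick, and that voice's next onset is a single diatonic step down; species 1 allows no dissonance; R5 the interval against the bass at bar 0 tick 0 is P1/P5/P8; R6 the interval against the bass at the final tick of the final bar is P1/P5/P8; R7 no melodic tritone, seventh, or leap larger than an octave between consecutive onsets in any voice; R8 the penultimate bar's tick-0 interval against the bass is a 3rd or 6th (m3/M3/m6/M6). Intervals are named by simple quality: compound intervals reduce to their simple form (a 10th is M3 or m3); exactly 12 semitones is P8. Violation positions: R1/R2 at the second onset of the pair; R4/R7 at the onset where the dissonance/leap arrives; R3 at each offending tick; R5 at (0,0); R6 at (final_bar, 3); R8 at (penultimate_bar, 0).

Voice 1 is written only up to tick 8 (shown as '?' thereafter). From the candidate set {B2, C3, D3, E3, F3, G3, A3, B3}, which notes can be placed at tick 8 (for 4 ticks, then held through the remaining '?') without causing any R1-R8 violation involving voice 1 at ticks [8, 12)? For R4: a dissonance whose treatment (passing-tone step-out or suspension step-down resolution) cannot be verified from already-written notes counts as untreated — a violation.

{B2, D3, G3}

B2: legal
C3: violates R4
D3: legal
E3: violates R4
F3: violates R4
G3: legal
A3: violates R4
B3: violates R2,R3,R7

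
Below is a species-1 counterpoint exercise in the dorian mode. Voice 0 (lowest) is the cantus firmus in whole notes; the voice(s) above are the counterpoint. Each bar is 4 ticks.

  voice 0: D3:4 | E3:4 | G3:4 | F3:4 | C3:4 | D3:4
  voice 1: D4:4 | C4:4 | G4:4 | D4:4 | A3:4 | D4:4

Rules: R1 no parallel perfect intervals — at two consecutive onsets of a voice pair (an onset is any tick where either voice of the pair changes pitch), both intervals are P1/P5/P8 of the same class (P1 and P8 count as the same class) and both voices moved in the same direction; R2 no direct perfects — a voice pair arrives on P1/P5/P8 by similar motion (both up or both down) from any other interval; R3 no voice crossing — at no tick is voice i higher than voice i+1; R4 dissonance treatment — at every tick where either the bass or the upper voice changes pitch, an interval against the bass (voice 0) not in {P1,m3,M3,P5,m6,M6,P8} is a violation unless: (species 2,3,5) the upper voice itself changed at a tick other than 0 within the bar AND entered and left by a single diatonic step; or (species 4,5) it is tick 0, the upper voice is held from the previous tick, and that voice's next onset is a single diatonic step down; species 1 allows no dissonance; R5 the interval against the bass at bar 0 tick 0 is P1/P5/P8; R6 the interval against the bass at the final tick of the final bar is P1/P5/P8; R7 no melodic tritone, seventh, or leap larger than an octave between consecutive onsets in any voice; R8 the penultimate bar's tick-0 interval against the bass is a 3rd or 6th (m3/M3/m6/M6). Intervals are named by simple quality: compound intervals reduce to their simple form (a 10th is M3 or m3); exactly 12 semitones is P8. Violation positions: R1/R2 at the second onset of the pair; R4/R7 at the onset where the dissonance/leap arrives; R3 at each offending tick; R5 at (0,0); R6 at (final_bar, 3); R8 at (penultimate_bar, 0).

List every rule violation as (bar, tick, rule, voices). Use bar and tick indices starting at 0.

bar 0: v0=D3 v1=D4 downbeat P8
bar 1: v0=E3 v1=C4 downbeat m6
bar 2: v0=G3 v1=G4 downbeat P8
bar 3: v0=F3 v1=D4 downbeat M6
bar 4: v0=C3 v1=A3 downbeat M6
bar 5: v0=D3 v1=D4 downbeat P8
  -> R2 @ bar 2 tick 0 v(0, 1): E3/C4 m6 -> G3/G4 P8 similar
  -> R2 @ bar 5 tick 0 v(0, 1): C3/A3 M6 -> D3/D4 P8 similar

(2, 0, R2, (0, 1))
(5, 0, R2, (0, 1))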